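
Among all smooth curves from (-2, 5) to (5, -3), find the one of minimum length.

Arc-length functional: J[y] = ∫ sqrt(1 + (y')^2) dx.
Lagrangian L = sqrt(1 + (y')^2) has no explicit y dependence, so ∂L/∂y = 0 and the Euler-Lagrange equation gives
    d/dx( y' / sqrt(1 + (y')^2) ) = 0  ⇒  y' / sqrt(1 + (y')^2) = const.
Hence y' is constant, so y(x) is affine.
Fitting the endpoints (-2, 5) and (5, -3):
    slope m = ((-3) − 5) / (5 − (-2)) = -8/7,
    intercept c = 5 − m·(-2) = 19/7.
Extremal: y(x) = (-8/7) x + 19/7.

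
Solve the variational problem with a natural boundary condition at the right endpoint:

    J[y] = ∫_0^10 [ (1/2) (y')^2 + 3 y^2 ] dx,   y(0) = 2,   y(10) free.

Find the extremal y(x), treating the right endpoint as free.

The Lagrangian L = (1/2) (y')^2 + 3 y^2 gives
    ∂L/∂y = 6 y,   ∂L/∂y' = y'.
Euler-Lagrange: y'' − 6 y = 0.
With k = sqrt(6), the general solution is
    y(x) = A cosh(sqrt(6) x) + B sinh(sqrt(6) x).
Fixed left endpoint y(0) = 2 ⇒ A = 2.
The right endpoint x = 10 is free, so the natural (transversality) condition is ∂L/∂y' |_{x=10} = 0, i.e. y'(10) = 0.
Compute y'(x) = A k sinh(k x) + B k cosh(k x), so
    y'(10) = A k sinh(k·10) + B k cosh(k·10) = 0
    ⇒ B = −A tanh(k·10) = − 2 tanh(sqrt(6)·10).
Therefore the extremal is
    y(x) = 2 cosh(sqrt(6) x) − 2 tanh(sqrt(6)·10) sinh(sqrt(6) x).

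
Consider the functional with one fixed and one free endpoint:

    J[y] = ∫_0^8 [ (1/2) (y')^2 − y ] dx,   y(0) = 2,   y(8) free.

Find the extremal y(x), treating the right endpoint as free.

The Lagrangian L = (1/2) (y')^2 − y gives
    ∂L/∂y = −1,   ∂L/∂y' = y'.
Euler-Lagrange: d/dx(y') − (−1) = 0, i.e. y'' + 1 = 0, so
    y(x) = −(1/2) x^2 + C1 x + C2.
Fixed left endpoint y(0) = 2 ⇒ C2 = 2.
The right endpoint x = 8 is free, so the natural (transversality) condition is ∂L/∂y' |_{x=8} = 0, i.e. y'(8) = 0.
Compute y'(x) = −1 x + C1, so y'(8) = −8 + C1 = 0 ⇒ C1 = 8.
Therefore the extremal is
    y(x) = −x^2/2 + 8 x + 2.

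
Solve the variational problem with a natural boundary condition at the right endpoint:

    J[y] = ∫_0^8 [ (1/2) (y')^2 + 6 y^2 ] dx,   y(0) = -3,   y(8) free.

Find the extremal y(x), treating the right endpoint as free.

The Lagrangian L = (1/2) (y')^2 + 6 y^2 gives
    ∂L/∂y = 12 y,   ∂L/∂y' = y'.
Euler-Lagrange: y'' − 12 y = 0.
With k = sqrt(12), the general solution is
    y(x) = A cosh(sqrt(12) x) + B sinh(sqrt(12) x).
Fixed left endpoint y(0) = -3 ⇒ A = -3.
The right endpoint x = 8 is free, so the natural (transversality) condition is ∂L/∂y' |_{x=8} = 0, i.e. y'(8) = 0.
Compute y'(x) = A k sinh(k x) + B k cosh(k x), so
    y'(8) = A k sinh(k·8) + B k cosh(k·8) = 0
    ⇒ B = −A tanh(k·8) = 3 tanh(sqrt(12)·8).
Therefore the extremal is
    y(x) = −3 cosh(sqrt(12) x) + 3 tanh(sqrt(12)·8) sinh(sqrt(12) x).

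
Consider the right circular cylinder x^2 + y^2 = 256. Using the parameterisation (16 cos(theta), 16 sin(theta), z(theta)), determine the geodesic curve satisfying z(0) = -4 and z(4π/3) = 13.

Parameterise the cylinder of radius R = 16 as
    r(θ) = (16 cos θ, 16 sin θ, z(θ)).
The arc-length element is
    ds = sqrt(256 + (dz/dθ)^2) dθ,
so the Lagrangian is L = sqrt(256 + z'^2).
L depends on z' only, not on z or θ, so ∂L/∂z = 0 and
    ∂L/∂z' = z' / sqrt(256 + z'^2).
The Euler-Lagrange equation gives
    d/dθ( z' / sqrt(256 + z'^2) ) = 0,
so z' is constant. Integrating once:
    z(θ) = a θ + b,
a helix on the cylinder (a straight line when the cylinder is unrolled). The constants a, b are determined by the endpoint conditions.
With endpoint conditions z(0) = -4 and z(4π/3) = 13: from z(0) = b we get b = -4, and a·4π/3 + -4 = 13 gives a = 51/(4π), so
    z(θ) = (51/(4π)) θ − 4.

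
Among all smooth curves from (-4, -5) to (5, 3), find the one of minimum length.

Arc-length functional: J[y] = ∫ sqrt(1 + (y')^2) dx.
Lagrangian L = sqrt(1 + (y')^2) has no explicit y dependence, so ∂L/∂y = 0 and the Euler-Lagrange equation gives
    d/dx( y' / sqrt(1 + (y')^2) ) = 0  ⇒  y' / sqrt(1 + (y')^2) = const.
Hence y' is constant, so y(x) is affine.
Fitting the endpoints (-4, -5) and (5, 3):
    slope m = (3 − (-5)) / (5 − (-4)) = 8/9,
    intercept c = (-5) − m·(-4) = -13/9.
Extremal: y(x) = (8/9) x - 13/9.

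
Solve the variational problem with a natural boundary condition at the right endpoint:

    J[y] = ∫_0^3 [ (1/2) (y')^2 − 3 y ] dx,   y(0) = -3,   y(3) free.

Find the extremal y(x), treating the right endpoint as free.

The Lagrangian L = (1/2) (y')^2 − 3 y gives
    ∂L/∂y = −3,   ∂L/∂y' = y'.
Euler-Lagrange: d/dx(y') − (−3) = 0, i.e. y'' + 3 = 0, so
    y(x) = −(3/2) x^2 + C1 x + C2.
Fixed left endpoint y(0) = -3 ⇒ C2 = -3.
The right endpoint x = 3 is free, so the natural (transversality) condition is ∂L/∂y' |_{x=3} = 0, i.e. y'(3) = 0.
Compute y'(x) = −3 x + C1, so y'(3) = −9 + C1 = 0 ⇒ C1 = 9.
Therefore the extremal is
    y(x) = −(3/2) x^2 + 9 x − 3.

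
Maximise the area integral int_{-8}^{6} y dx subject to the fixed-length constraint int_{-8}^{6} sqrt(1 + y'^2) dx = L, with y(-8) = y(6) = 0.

Set up the augmented Lagrangian using a multiplier λ for the length constraint:
    F(y, y') = y − λ sqrt(1 + y'^2).
F has no explicit x dependence, so the Beltrami identity yields a first integral
    F − y' ∂F/∂y' = C.
Compute ∂F/∂y' = −λ y' / sqrt(1 + y'^2). Then
    y − λ sqrt(1 + y'^2) + λ y'^2 / sqrt(1 + y'^2) = C
    ⇒  y − λ / sqrt(1 + y'^2) = C.
Solving for y' and integrating gives
    (x − a)^2 + (y − b)^2 = λ^2,
a circular arc of radius λ. The constants a, b are determined by the endpoint conditions y(-8) = y(6) = 0, and λ is fixed implicitly by the length constraint
    ∫_{-8}^{6} sqrt(1 + y'^2) dx = L.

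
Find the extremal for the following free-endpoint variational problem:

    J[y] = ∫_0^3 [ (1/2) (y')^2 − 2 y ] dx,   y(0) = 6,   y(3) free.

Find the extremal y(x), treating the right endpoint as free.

The Lagrangian L = (1/2) (y')^2 − 2 y gives
    ∂L/∂y = −2,   ∂L/∂y' = y'.
Euler-Lagrange: d/dx(y') − (−2) = 0, i.e. y'' + 2 = 0, so
    y(x) = −(2/2) x^2 + C1 x + C2.
Fixed left endpoint y(0) = 6 ⇒ C2 = 6.
The right endpoint x = 3 is free, so the natural (transversality) condition is ∂L/∂y' |_{x=3} = 0, i.e. y'(3) = 0.
Compute y'(x) = −2 x + C1, so y'(3) = −6 + C1 = 0 ⇒ C1 = 6.
Therefore the extremal is
    y(x) = −x^2 + 6 x + 6.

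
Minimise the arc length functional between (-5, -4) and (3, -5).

Arc-length functional: J[y] = ∫ sqrt(1 + (y')^2) dx.
Lagrangian L = sqrt(1 + (y')^2) has no explicit y dependence, so ∂L/∂y = 0 and the Euler-Lagrange equation gives
    d/dx( y' / sqrt(1 + (y')^2) ) = 0  ⇒  y' / sqrt(1 + (y')^2) = const.
Hence y' is constant, so y(x) is affine.
Fitting the endpoints (-5, -4) and (3, -5):
    slope m = ((-5) − (-4)) / (3 − (-5)) = -1/8,
    intercept c = (-4) − m·(-5) = -37/8.
Extremal: y(x) = (-1/8) x - 37/8.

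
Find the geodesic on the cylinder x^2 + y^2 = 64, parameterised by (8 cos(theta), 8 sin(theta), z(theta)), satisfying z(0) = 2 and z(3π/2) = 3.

Parameterise the cylinder of radius R = 8 as
    r(θ) = (8 cos θ, 8 sin θ, z(θ)).
The arc-length element is
    ds = sqrt(64 + (dz/dθ)^2) dθ,
so the Lagrangian is L = sqrt(64 + z'^2).
L depends on z' only, not on z or θ, so ∂L/∂z = 0 and
    ∂L/∂z' = z' / sqrt(64 + z'^2).
The Euler-Lagrange equation gives
    d/dθ( z' / sqrt(64 + z'^2) ) = 0,
so z' is constant. Integrating once:
    z(θ) = a θ + b,
a helix on the cylinder (a straight line when the cylinder is unrolled). The constants a, b are determined by the endpoint conditions.
With endpoint conditions z(0) = 2 and z(3π/2) = 3: from z(0) = b we get b = 2, and a·3π/2 + 2 = 3 gives a = 2/(3π), so
    z(θ) = (2/(3π)) θ + 2.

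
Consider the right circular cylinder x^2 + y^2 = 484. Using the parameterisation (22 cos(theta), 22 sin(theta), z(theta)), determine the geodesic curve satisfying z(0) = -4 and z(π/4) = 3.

Parameterise the cylinder of radius R = 22 as
    r(θ) = (22 cos θ, 22 sin θ, z(θ)).
The arc-length element is
    ds = sqrt(484 + (dz/dθ)^2) dθ,
so the Lagrangian is L = sqrt(484 + z'^2).
L depends on z' only, not on z or θ, so ∂L/∂z = 0 and
    ∂L/∂z' = z' / sqrt(484 + z'^2).
The Euler-Lagrange equation gives
    d/dθ( z' / sqrt(484 + z'^2) ) = 0,
so z' is constant. Integrating once:
    z(θ) = a θ + b,
a helix on the cylinder (a straight line when the cylinder is unrolled). The constants a, b are determined by the endpoint conditions.
With endpoint conditions z(0) = -4 and z(π/4) = 3: from z(0) = b we get b = -4, and a·π/4 + -4 = 3 gives a = 28/π, so
    z(θ) = (28/π) θ − 4.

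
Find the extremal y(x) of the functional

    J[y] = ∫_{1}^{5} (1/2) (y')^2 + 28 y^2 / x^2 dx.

The Lagrangian is L = (1/2) (y')^2 + 28 y^2 / x^2.
Compute ∂L/∂y = 56y/x^2, ∂L/∂y' = y'.
The Euler-Lagrange equation d/dx(∂L/∂y') − ∂L/∂y = 0 reduces to
    y'' − 56/x^2 · y = 0  (x > 0).
Its general solution is
    y(x) = A x^8 + B x^(-7),
with A, B fixed by the endpoint conditions.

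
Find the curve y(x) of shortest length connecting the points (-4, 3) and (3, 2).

Arc-length functional: J[y] = ∫ sqrt(1 + (y')^2) dx.
Lagrangian L = sqrt(1 + (y')^2) has no explicit y dependence, so ∂L/∂y = 0 and the Euler-Lagrange equation gives
    d/dx( y' / sqrt(1 + (y')^2) ) = 0  ⇒  y' / sqrt(1 + (y')^2) = const.
Hence y' is constant, so y(x) is affine.
Fitting the endpoints (-4, 3) and (3, 2):
    slope m = (2 − 3) / (3 − (-4)) = -1/7,
    intercept c = 3 − m·(-4) = 17/7.
Extremal: y(x) = (-1/7) x + 17/7.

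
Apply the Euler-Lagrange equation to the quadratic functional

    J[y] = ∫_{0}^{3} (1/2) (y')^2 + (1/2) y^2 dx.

The Lagrangian is L = (1/2) (y')^2 + (1/2) y^2.
Compute ∂L/∂y = y, ∂L/∂y' = y'.
The Euler-Lagrange equation d/dx(∂L/∂y') − ∂L/∂y = 0 reduces to
    y'' − y = 0.
Its general solution is
    y(x) = A e^x + B e^(−x),
with A, B fixed by the endpoint conditions.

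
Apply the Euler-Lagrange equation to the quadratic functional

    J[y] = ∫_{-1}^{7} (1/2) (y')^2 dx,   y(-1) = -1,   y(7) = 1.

The Lagrangian is L = (1/2) (y')^2.
Compute ∂L/∂y = 0, ∂L/∂y' = y'.
The Euler-Lagrange equation d/dx(∂L/∂y') − ∂L/∂y = 0 reduces to
    y'' = 0.
Its general solution is
    y(x) = A x + B,
with A, B fixed by the endpoint conditions.
Applying the endpoint conditions y(-1) = -1 and y(7) = 1: solve A·-1 + B = -1 and A·7 + B = 1. Subtracting gives A(7 − -1) = 1 − -1, so A = 1/4, and B = -1 − A·-1 = -3/4. Therefore
    y(x) = (1/4) x - 3/4.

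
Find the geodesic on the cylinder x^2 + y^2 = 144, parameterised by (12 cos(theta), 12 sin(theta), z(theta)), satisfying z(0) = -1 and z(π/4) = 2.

Parameterise the cylinder of radius R = 12 as
    r(θ) = (12 cos θ, 12 sin θ, z(θ)).
The arc-length element is
    ds = sqrt(144 + (dz/dθ)^2) dθ,
so the Lagrangian is L = sqrt(144 + z'^2).
L depends on z' only, not on z or θ, so ∂L/∂z = 0 and
    ∂L/∂z' = z' / sqrt(144 + z'^2).
The Euler-Lagrange equation gives
    d/dθ( z' / sqrt(144 + z'^2) ) = 0,
so z' is constant. Integrating once:
    z(θ) = a θ + b,
a helix on the cylinder (a straight line when the cylinder is unrolled). The constants a, b are determined by the endpoint conditions.
With endpoint conditions z(0) = -1 and z(π/4) = 2: from z(0) = b we get b = -1, and a·π/4 + -1 = 2 gives a = 12/π, so
    z(θ) = (12/π) θ − 1.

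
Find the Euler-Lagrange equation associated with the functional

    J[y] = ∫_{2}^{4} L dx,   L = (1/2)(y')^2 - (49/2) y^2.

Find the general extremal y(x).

The Lagrangian is L = (1/2)(y')^2 - (49/2) y^2.
∂L/∂y = -49y.
∂L/∂y' = y'.
The Euler-Lagrange equation d/dx(∂L/∂y') − ∂L/∂y = 0 becomes:
    y'' + 49 y = 0
General solution: y(x) = A sin(7x) + B cos(7x), where A and B are arbitrary constants fixed by the endpoint conditions.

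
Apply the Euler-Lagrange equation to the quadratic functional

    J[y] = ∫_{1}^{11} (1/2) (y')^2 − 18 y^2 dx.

The Lagrangian is L = (1/2) (y')^2 − 18 y^2.
Compute ∂L/∂y = -36y, ∂L/∂y' = y'.
The Euler-Lagrange equation d/dx(∂L/∂y') − ∂L/∂y = 0 reduces to
    y'' + 36 y = 0.
Its general solution is
    y(x) = A sin(6x) + B cos(6x),
with A, B fixed by the endpoint conditions.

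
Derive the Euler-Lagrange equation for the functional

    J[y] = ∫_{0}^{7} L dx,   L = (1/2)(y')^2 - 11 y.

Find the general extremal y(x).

The Lagrangian is L = (1/2)(y')^2 - 11 y.
∂L/∂y = -11.
∂L/∂y' = y'.
The Euler-Lagrange equation d/dx(∂L/∂y') − ∂L/∂y = 0 becomes:
    y'' + 11 = 0
General solution: y(x) = -(11/2) x^2 + A x + B, where A and B are arbitrary constants fixed by the endpoint conditions.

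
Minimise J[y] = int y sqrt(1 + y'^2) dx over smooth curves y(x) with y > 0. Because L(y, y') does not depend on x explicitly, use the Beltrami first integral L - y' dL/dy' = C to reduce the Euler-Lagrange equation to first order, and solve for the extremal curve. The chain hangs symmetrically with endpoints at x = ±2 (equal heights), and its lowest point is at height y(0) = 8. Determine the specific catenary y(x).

The Lagrangian L(y, y') = y sqrt(1 + y'^2) has no explicit x dependence, so the Beltrami identity applies:
    L − y' ∂L/∂y' = C.
Compute ∂L/∂y' = y · y' / sqrt(1 + y'^2). Then
    L − y' ∂L/∂y'
    = y sqrt(1 + y'^2) − y · y'^2 / sqrt(1 + y'^2)
    = y (1 + y'^2 − y'^2) / sqrt(1 + y'^2)
    = y / sqrt(1 + y'^2) = C.
Squaring gives y^2 = C^2 (1 + y'^2), i.e.
    y'^2 = y^2 / C^2 − 1.
Separating variables,
    dy / sqrt(y^2 − C^2) = dx / C,
and integrating gives arccosh(y / C) = (x − a)/C, so
    y(x) = C cosh((x − a)/C),
the catenary. The constants C and a are fixed by the two endpoint conditions (and, for the hanging-chain problem, the length constraint selects C).
Now fit the given data. The endpoints x = ±2 are symmetric at equal height, so the catenary is even about its minimum: a = 0 and y(x) = C cosh(x/C). The lowest point is y(0) = C cosh(0) = C, and we are told y(0) = 8, so C = 8. Therefore
    y(x) = 8 cosh(x/8),
and at the endpoints
    y(±2) = 8 cosh(2/8).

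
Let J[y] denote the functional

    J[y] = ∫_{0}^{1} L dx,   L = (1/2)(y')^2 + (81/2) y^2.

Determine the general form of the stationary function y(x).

The Lagrangian is L = (1/2)(y')^2 + (81/2) y^2.
∂L/∂y = 81y.
∂L/∂y' = y'.
The Euler-Lagrange equation d/dx(∂L/∂y') − ∂L/∂y = 0 becomes:
    y'' - 81 y = 0
General solution: y(x) = A e^(9x) + B e^(-9x), where A and B are arbitrary constants fixed by the endpoint conditions.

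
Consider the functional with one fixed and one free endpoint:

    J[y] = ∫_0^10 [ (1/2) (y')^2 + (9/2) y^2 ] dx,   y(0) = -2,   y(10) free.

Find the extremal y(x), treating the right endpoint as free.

The Lagrangian L = (1/2) (y')^2 + (9/2) y^2 gives
    ∂L/∂y = 9 y,   ∂L/∂y' = y'.
Euler-Lagrange: y'' − 9 y = 0.
With k = 3, the general solution is
    y(x) = A cosh(3 x) + B sinh(3 x).
Fixed left endpoint y(0) = -2 ⇒ A = -2.
The right endpoint x = 10 is free, so the natural (transversality) condition is ∂L/∂y' |_{x=10} = 0, i.e. y'(10) = 0.
Compute y'(x) = A k sinh(k x) + B k cosh(k x), so
    y'(10) = A k sinh(k·10) + B k cosh(k·10) = 0
    ⇒ B = −A tanh(k·10) = 2 tanh(3·10).
Therefore the extremal is
    y(x) = −2 cosh(3 x) + 2 tanh(3·10) sinh(3 x).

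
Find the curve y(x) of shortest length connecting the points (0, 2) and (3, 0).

Arc-length functional: J[y] = ∫ sqrt(1 + (y')^2) dx.
Lagrangian L = sqrt(1 + (y')^2) has no explicit y dependence, so ∂L/∂y = 0 and the Euler-Lagrange equation gives
    d/dx( y' / sqrt(1 + (y')^2) ) = 0  ⇒  y' / sqrt(1 + (y')^2) = const.
Hence y' is constant, so y(x) is affine.
Fitting the endpoints (0, 2) and (3, 0):
    slope m = (0 − 2) / (3 − 0) = -2/3,
    intercept c = 2 − m·0 = 2.
Extremal: y(x) = (-2/3) x + 2.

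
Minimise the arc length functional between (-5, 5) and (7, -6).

Arc-length functional: J[y] = ∫ sqrt(1 + (y')^2) dx.
Lagrangian L = sqrt(1 + (y')^2) has no explicit y dependence, so ∂L/∂y = 0 and the Euler-Lagrange equation gives
    d/dx( y' / sqrt(1 + (y')^2) ) = 0  ⇒  y' / sqrt(1 + (y')^2) = const.
Hence y' is constant, so y(x) is affine.
Fitting the endpoints (-5, 5) and (7, -6):
    slope m = ((-6) − 5) / (7 − (-5)) = -11/12,
    intercept c = 5 − m·(-5) = 5/12.
Extremal: y(x) = (-11/12) x + 5/12.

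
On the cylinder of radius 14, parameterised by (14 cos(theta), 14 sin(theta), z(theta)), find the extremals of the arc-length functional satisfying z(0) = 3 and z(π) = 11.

Parameterise the cylinder of radius R = 14 as
    r(θ) = (14 cos θ, 14 sin θ, z(θ)).
The arc-length element is
    ds = sqrt(196 + (dz/dθ)^2) dθ,
so the Lagrangian is L = sqrt(196 + z'^2).
L depends on z' only, not on z or θ, so ∂L/∂z = 0 and
    ∂L/∂z' = z' / sqrt(196 + z'^2).
The Euler-Lagrange equation gives
    d/dθ( z' / sqrt(196 + z'^2) ) = 0,
so z' is constant. Integrating once:
    z(θ) = a θ + b,
a helix on the cylinder (a straight line when the cylinder is unrolled). The constants a, b are determined by the endpoint conditions.
With endpoint conditions z(0) = 3 and z(π) = 11: from z(0) = b we get b = 3, and a·π + 3 = 11 gives a = 8/π, so
    z(θ) = (8/π) θ + 3.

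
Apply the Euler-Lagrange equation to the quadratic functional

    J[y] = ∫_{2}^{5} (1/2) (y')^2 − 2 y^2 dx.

The Lagrangian is L = (1/2) (y')^2 − 2 y^2.
Compute ∂L/∂y = -4y, ∂L/∂y' = y'.
The Euler-Lagrange equation d/dx(∂L/∂y') − ∂L/∂y = 0 reduces to
    y'' + 4 y = 0.
Its general solution is
    y(x) = A sin(2x) + B cos(2x),
with A, B fixed by the endpoint conditions.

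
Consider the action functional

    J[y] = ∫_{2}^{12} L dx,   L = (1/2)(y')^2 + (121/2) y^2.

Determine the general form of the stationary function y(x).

The Lagrangian is L = (1/2)(y')^2 + (121/2) y^2.
∂L/∂y = 121y.
∂L/∂y' = y'.
The Euler-Lagrange equation d/dx(∂L/∂y') − ∂L/∂y = 0 becomes:
    y'' - 121 y = 0
General solution: y(x) = A e^(11x) + B e^(-11x), where A and B are arbitrary constants fixed by the endpoint conditions.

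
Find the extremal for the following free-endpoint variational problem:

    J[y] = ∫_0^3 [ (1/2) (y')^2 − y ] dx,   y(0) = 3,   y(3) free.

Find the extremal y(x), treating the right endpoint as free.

The Lagrangian L = (1/2) (y')^2 − y gives
    ∂L/∂y = −1,   ∂L/∂y' = y'.
Euler-Lagrange: d/dx(y') − (−1) = 0, i.e. y'' + 1 = 0, so
    y(x) = −(1/2) x^2 + C1 x + C2.
Fixed left endpoint y(0) = 3 ⇒ C2 = 3.
The right endpoint x = 3 is free, so the natural (transversality) condition is ∂L/∂y' |_{x=3} = 0, i.e. y'(3) = 0.
Compute y'(x) = −1 x + C1, so y'(3) = −3 + C1 = 0 ⇒ C1 = 3.
Therefore the extremal is
    y(x) = −x^2/2 + 3 x + 3.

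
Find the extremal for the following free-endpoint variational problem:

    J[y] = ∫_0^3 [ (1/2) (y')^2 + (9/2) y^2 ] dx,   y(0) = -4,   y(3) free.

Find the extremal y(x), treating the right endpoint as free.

The Lagrangian L = (1/2) (y')^2 + (9/2) y^2 gives
    ∂L/∂y = 9 y,   ∂L/∂y' = y'.
Euler-Lagrange: y'' − 9 y = 0.
With k = 3, the general solution is
    y(x) = A cosh(3 x) + B sinh(3 x).
Fixed left endpoint y(0) = -4 ⇒ A = -4.
The right endpoint x = 3 is free, so the natural (transversality) condition is ∂L/∂y' |_{x=3} = 0, i.e. y'(3) = 0.
Compute y'(x) = A k sinh(k x) + B k cosh(k x), so
    y'(3) = A k sinh(k·3) + B k cosh(k·3) = 0
    ⇒ B = −A tanh(k·3) = 4 tanh(3·3).
Therefore the extremal is
    y(x) = −4 cosh(3 x) + 4 tanh(3·3) sinh(3 x).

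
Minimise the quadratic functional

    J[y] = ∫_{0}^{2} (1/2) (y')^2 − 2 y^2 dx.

The Lagrangian is L = (1/2) (y')^2 − 2 y^2.
Compute ∂L/∂y = -4y, ∂L/∂y' = y'.
The Euler-Lagrange equation d/dx(∂L/∂y') − ∂L/∂y = 0 reduces to
    y'' + 4 y = 0.
Its general solution is
    y(x) = A sin(2x) + B cos(2x),
with A, B fixed by the endpoint conditions.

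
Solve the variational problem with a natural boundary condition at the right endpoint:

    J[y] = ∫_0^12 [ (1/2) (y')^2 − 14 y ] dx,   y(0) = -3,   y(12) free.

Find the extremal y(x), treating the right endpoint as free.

The Lagrangian L = (1/2) (y')^2 − 14 y gives
    ∂L/∂y = −14,   ∂L/∂y' = y'.
Euler-Lagrange: d/dx(y') − (−14) = 0, i.e. y'' + 14 = 0, so
    y(x) = −(14/2) x^2 + C1 x + C2.
Fixed left endpoint y(0) = -3 ⇒ C2 = -3.
The right endpoint x = 12 is free, so the natural (transversality) condition is ∂L/∂y' |_{x=12} = 0, i.e. y'(12) = 0.
Compute y'(x) = −14 x + C1, so y'(12) = −168 + C1 = 0 ⇒ C1 = 168.
Therefore the extremal is
    y(x) = −7 x^2 + 168 x − 3.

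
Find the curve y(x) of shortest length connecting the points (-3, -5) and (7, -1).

Arc-length functional: J[y] = ∫ sqrt(1 + (y')^2) dx.
Lagrangian L = sqrt(1 + (y')^2) has no explicit y dependence, so ∂L/∂y = 0 and the Euler-Lagrange equation gives
    d/dx( y' / sqrt(1 + (y')^2) ) = 0  ⇒  y' / sqrt(1 + (y')^2) = const.
Hence y' is constant, so y(x) is affine.
Fitting the endpoints (-3, -5) and (7, -1):
    slope m = ((-1) − (-5)) / (7 − (-3)) = 2/5,
    intercept c = (-5) − m·(-3) = -19/5.
Extremal: y(x) = (2/5) x - 19/5.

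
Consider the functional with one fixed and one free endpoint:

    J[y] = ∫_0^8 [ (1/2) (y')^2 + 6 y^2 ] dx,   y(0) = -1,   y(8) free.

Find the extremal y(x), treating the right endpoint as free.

The Lagrangian L = (1/2) (y')^2 + 6 y^2 gives
    ∂L/∂y = 12 y,   ∂L/∂y' = y'.
Euler-Lagrange: y'' − 12 y = 0.
With k = sqrt(12), the general solution is
    y(x) = A cosh(sqrt(12) x) + B sinh(sqrt(12) x).
Fixed left endpoint y(0) = -1 ⇒ A = -1.
The right endpoint x = 8 is free, so the natural (transversality) condition is ∂L/∂y' |_{x=8} = 0, i.e. y'(8) = 0.
Compute y'(x) = A k sinh(k x) + B k cosh(k x), so
    y'(8) = A k sinh(k·8) + B k cosh(k·8) = 0
    ⇒ B = −A tanh(k·8) = tanh(sqrt(12)·8).
Therefore the extremal is
    y(x) = −cosh(sqrt(12) x) + tanh(sqrt(12)·8) sinh(sqrt(12) x).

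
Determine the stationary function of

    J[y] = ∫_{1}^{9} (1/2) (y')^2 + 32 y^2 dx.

The Lagrangian is L = (1/2) (y')^2 + 32 y^2.
Compute ∂L/∂y = 64y, ∂L/∂y' = y'.
The Euler-Lagrange equation d/dx(∂L/∂y') − ∂L/∂y = 0 reduces to
    y'' − 64 y = 0.
Its general solution is
    y(x) = A e^(8x) + B e^(−8x),
with A, B fixed by the endpoint conditions.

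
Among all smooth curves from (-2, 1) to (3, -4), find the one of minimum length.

Arc-length functional: J[y] = ∫ sqrt(1 + (y')^2) dx.
Lagrangian L = sqrt(1 + (y')^2) has no explicit y dependence, so ∂L/∂y = 0 and the Euler-Lagrange equation gives
    d/dx( y' / sqrt(1 + (y')^2) ) = 0  ⇒  y' / sqrt(1 + (y')^2) = const.
Hence y' is constant, so y(x) is affine.
Fitting the endpoints (-2, 1) and (3, -4):
    slope m = ((-4) − 1) / (3 − (-2)) = -1,
    intercept c = 1 − m·(-2) = -1.
Extremal: y(x) = -x - 1.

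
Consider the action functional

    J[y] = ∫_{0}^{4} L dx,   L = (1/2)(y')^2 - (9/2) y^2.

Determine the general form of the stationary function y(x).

The Lagrangian is L = (1/2)(y')^2 - (9/2) y^2.
∂L/∂y = -9y.
∂L/∂y' = y'.
The Euler-Lagrange equation d/dx(∂L/∂y') − ∂L/∂y = 0 becomes:
    y'' + 9 y = 0
General solution: y(x) = A sin(3x) + B cos(3x), where A and B are arbitrary constants fixed by the endpoint conditions.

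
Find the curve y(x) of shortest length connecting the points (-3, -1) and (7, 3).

Arc-length functional: J[y] = ∫ sqrt(1 + (y')^2) dx.
Lagrangian L = sqrt(1 + (y')^2) has no explicit y dependence, so ∂L/∂y = 0 and the Euler-Lagrange equation gives
    d/dx( y' / sqrt(1 + (y')^2) ) = 0  ⇒  y' / sqrt(1 + (y')^2) = const.
Hence y' is constant, so y(x) is affine.
Fitting the endpoints (-3, -1) and (7, 3):
    slope m = (3 − (-1)) / (7 − (-3)) = 2/5,
    intercept c = (-1) − m·(-3) = 1/5.
Extremal: y(x) = (2/5) x + 1/5.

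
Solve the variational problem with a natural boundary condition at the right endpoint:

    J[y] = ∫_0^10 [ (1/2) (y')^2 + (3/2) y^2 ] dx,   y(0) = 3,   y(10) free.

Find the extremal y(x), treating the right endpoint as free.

The Lagrangian L = (1/2) (y')^2 + (3/2) y^2 gives
    ∂L/∂y = 3 y,   ∂L/∂y' = y'.
Euler-Lagrange: y'' − 3 y = 0.
With k = sqrt(3), the general solution is
    y(x) = A cosh(sqrt(3) x) + B sinh(sqrt(3) x).
Fixed left endpoint y(0) = 3 ⇒ A = 3.
The right endpoint x = 10 is free, so the natural (transversality) condition is ∂L/∂y' |_{x=10} = 0, i.e. y'(10) = 0.
Compute y'(x) = A k sinh(k x) + B k cosh(k x), so
    y'(10) = A k sinh(k·10) + B k cosh(k·10) = 0
    ⇒ B = −A tanh(k·10) = − 3 tanh(sqrt(3)·10).
Therefore the extremal is
    y(x) = 3 cosh(sqrt(3) x) − 3 tanh(sqrt(3)·10) sinh(sqrt(3) x).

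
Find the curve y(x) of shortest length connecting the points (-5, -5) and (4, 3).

Arc-length functional: J[y] = ∫ sqrt(1 + (y')^2) dx.
Lagrangian L = sqrt(1 + (y')^2) has no explicit y dependence, so ∂L/∂y = 0 and the Euler-Lagrange equation gives
    d/dx( y' / sqrt(1 + (y')^2) ) = 0  ⇒  y' / sqrt(1 + (y')^2) = const.
Hence y' is constant, so y(x) is affine.
Fitting the endpoints (-5, -5) and (4, 3):
    slope m = (3 − (-5)) / (4 − (-5)) = 8/9,
    intercept c = (-5) − m·(-5) = -5/9.
Extremal: y(x) = (8/9) x - 5/9.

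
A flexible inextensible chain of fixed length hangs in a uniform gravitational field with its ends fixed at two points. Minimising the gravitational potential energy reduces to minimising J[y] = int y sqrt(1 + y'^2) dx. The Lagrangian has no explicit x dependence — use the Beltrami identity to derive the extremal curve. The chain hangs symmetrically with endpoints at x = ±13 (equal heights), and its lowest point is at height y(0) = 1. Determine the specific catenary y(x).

The Lagrangian L(y, y') = y sqrt(1 + y'^2) has no explicit x dependence, so the Beltrami identity applies:
    L − y' ∂L/∂y' = C.
Compute ∂L/∂y' = y · y' / sqrt(1 + y'^2). Then
    L − y' ∂L/∂y'
    = y sqrt(1 + y'^2) − y · y'^2 / sqrt(1 + y'^2)
    = y (1 + y'^2 − y'^2) / sqrt(1 + y'^2)
    = y / sqrt(1 + y'^2) = C.
Squaring gives y^2 = C^2 (1 + y'^2), i.e.
    y'^2 = y^2 / C^2 − 1.
Separating variables,
    dy / sqrt(y^2 − C^2) = dx / C,
and integrating gives arccosh(y / C) = (x − a)/C, so
    y(x) = C cosh((x − a)/C),
the catenary. The constants C and a are fixed by the two endpoint conditions (and, for the hanging-chain problem, the length constraint selects C).
Now fit the given data. The endpoints x = ±13 are symmetric at equal height, so the catenary is even about its minimum: a = 0 and y(x) = C cosh(x/C). The lowest point is y(0) = C cosh(0) = C, and we are told y(0) = 1, so C = 1. Therefore
    y(x) = cosh(x),
and at the endpoints
    y(±13) = cosh(13).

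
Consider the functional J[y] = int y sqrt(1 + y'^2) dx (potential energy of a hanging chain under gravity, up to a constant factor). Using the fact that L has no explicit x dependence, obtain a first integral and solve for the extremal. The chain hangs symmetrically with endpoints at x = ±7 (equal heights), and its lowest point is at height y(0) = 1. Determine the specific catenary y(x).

The Lagrangian L(y, y') = y sqrt(1 + y'^2) has no explicit x dependence, so the Beltrami identity applies:
    L − y' ∂L/∂y' = C.
Compute ∂L/∂y' = y · y' / sqrt(1 + y'^2). Then
    L − y' ∂L/∂y'
    = y sqrt(1 + y'^2) − y · y'^2 / sqrt(1 + y'^2)
    = y (1 + y'^2 − y'^2) / sqrt(1 + y'^2)
    = y / sqrt(1 + y'^2) = C.
Squaring gives y^2 = C^2 (1 + y'^2), i.e.
    y'^2 = y^2 / C^2 − 1.
Separating variables,
    dy / sqrt(y^2 − C^2) = dx / C,
and integrating gives arccosh(y / C) = (x − a)/C, so
    y(x) = C cosh((x − a)/C),
the catenary. The constants C and a are fixed by the two endpoint conditions (and, for the hanging-chain problem, the length constraint selects C).
Now fit the given data. The endpoints x = ±7 are symmetric at equal height, so the catenary is even about its minimum: a = 0 and y(x) = C cosh(x/C). The lowest point is y(0) = C cosh(0) = C, and we are told y(0) = 1, so C = 1. Therefore
    y(x) = cosh(x),
and at the endpoints
    y(±7) = cosh(7).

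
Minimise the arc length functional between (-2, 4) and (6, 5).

Arc-length functional: J[y] = ∫ sqrt(1 + (y')^2) dx.
Lagrangian L = sqrt(1 + (y')^2) has no explicit y dependence, so ∂L/∂y = 0 and the Euler-Lagrange equation gives
    d/dx( y' / sqrt(1 + (y')^2) ) = 0  ⇒  y' / sqrt(1 + (y')^2) = const.
Hence y' is constant, so y(x) is affine.
Fitting the endpoints (-2, 4) and (6, 5):
    slope m = (5 − 4) / (6 − (-2)) = 1/8,
    intercept c = 4 − m·(-2) = 17/4.
Extremal: y(x) = (1/8) x + 17/4.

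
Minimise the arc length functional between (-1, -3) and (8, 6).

Arc-length functional: J[y] = ∫ sqrt(1 + (y')^2) dx.
Lagrangian L = sqrt(1 + (y')^2) has no explicit y dependence, so ∂L/∂y = 0 and the Euler-Lagrange equation gives
    d/dx( y' / sqrt(1 + (y')^2) ) = 0  ⇒  y' / sqrt(1 + (y')^2) = const.
Hence y' is constant, so y(x) is affine.
Fitting the endpoints (-1, -3) and (8, 6):
    slope m = (6 − (-3)) / (8 − (-1)) = 1,
    intercept c = (-3) − m·(-1) = -2.
Extremal: y(x) = x - 2.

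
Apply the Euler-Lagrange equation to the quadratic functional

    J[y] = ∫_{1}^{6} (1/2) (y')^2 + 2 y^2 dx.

The Lagrangian is L = (1/2) (y')^2 + 2 y^2.
Compute ∂L/∂y = 4y, ∂L/∂y' = y'.
The Euler-Lagrange equation d/dx(∂L/∂y') − ∂L/∂y = 0 reduces to
    y'' − 4 y = 0.
Its general solution is
    y(x) = A e^(2x) + B e^(−2x),
with A, B fixed by the endpoint conditions.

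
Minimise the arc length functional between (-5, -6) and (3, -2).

Arc-length functional: J[y] = ∫ sqrt(1 + (y')^2) dx.
Lagrangian L = sqrt(1 + (y')^2) has no explicit y dependence, so ∂L/∂y = 0 and the Euler-Lagrange equation gives
    d/dx( y' / sqrt(1 + (y')^2) ) = 0  ⇒  y' / sqrt(1 + (y')^2) = const.
Hence y' is constant, so y(x) is affine.
Fitting the endpoints (-5, -6) and (3, -2):
    slope m = ((-2) − (-6)) / (3 − (-5)) = 1/2,
    intercept c = (-6) − m·(-5) = -7/2.
Extremal: y(x) = (1/2) x - 7/2.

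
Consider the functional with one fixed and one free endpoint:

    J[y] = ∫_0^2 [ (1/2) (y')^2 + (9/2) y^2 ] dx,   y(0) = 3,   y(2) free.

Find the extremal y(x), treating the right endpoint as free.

The Lagrangian L = (1/2) (y')^2 + (9/2) y^2 gives
    ∂L/∂y = 9 y,   ∂L/∂y' = y'.
Euler-Lagrange: y'' − 9 y = 0.
With k = 3, the general solution is
    y(x) = A cosh(3 x) + B sinh(3 x).
Fixed left endpoint y(0) = 3 ⇒ A = 3.
The right endpoint x = 2 is free, so the natural (transversality) condition is ∂L/∂y' |_{x=2} = 0, i.e. y'(2) = 0.
Compute y'(x) = A k sinh(k x) + B k cosh(k x), so
    y'(2) = A k sinh(k·2) + B k cosh(k·2) = 0
    ⇒ B = −A tanh(k·2) = − 3 tanh(3·2).
Therefore the extremal is
    y(x) = 3 cosh(3 x) − 3 tanh(3·2) sinh(3 x).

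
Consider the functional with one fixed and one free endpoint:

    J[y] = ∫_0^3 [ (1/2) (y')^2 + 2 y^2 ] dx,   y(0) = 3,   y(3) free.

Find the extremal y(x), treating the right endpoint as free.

The Lagrangian L = (1/2) (y')^2 + 2 y^2 gives
    ∂L/∂y = 4 y,   ∂L/∂y' = y'.
Euler-Lagrange: y'' − 4 y = 0.
With k = 2, the general solution is
    y(x) = A cosh(2 x) + B sinh(2 x).
Fixed left endpoint y(0) = 3 ⇒ A = 3.
The right endpoint x = 3 is free, so the natural (transversality) condition is ∂L/∂y' |_{x=3} = 0, i.e. y'(3) = 0.
Compute y'(x) = A k sinh(k x) + B k cosh(k x), so
    y'(3) = A k sinh(k·3) + B k cosh(k·3) = 0
    ⇒ B = −A tanh(k·3) = − 3 tanh(2·3).
Therefore the extremal is
    y(x) = 3 cosh(2 x) − 3 tanh(2·3) sinh(2 x).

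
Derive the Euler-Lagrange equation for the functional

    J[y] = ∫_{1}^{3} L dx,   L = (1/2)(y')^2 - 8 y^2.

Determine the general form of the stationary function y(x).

The Lagrangian is L = (1/2)(y')^2 - 8 y^2.
∂L/∂y = -16y.
∂L/∂y' = y'.
The Euler-Lagrange equation d/dx(∂L/∂y') − ∂L/∂y = 0 becomes:
    y'' + 16 y = 0
General solution: y(x) = A sin(4x) + B cos(4x), where A and B are arbitrary constants fixed by the endpoint conditions.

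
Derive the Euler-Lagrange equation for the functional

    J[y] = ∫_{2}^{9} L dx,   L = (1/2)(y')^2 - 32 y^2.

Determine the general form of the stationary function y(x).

The Lagrangian is L = (1/2)(y')^2 - 32 y^2.
∂L/∂y = -64y.
∂L/∂y' = y'.
The Euler-Lagrange equation d/dx(∂L/∂y') − ∂L/∂y = 0 becomes:
    y'' + 64 y = 0
General solution: y(x) = A sin(8x) + B cos(8x), where A and B are arbitrary constants fixed by the endpoint conditions.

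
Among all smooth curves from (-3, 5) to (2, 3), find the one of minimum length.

Arc-length functional: J[y] = ∫ sqrt(1 + (y')^2) dx.
Lagrangian L = sqrt(1 + (y')^2) has no explicit y dependence, so ∂L/∂y = 0 and the Euler-Lagrange equation gives
    d/dx( y' / sqrt(1 + (y')^2) ) = 0  ⇒  y' / sqrt(1 + (y')^2) = const.
Hence y' is constant, so y(x) is affine.
Fitting the endpoints (-3, 5) and (2, 3):
    slope m = (3 − 5) / (2 − (-3)) = -2/5,
    intercept c = 5 − m·(-3) = 19/5.
Extremal: y(x) = (-2/5) x + 19/5.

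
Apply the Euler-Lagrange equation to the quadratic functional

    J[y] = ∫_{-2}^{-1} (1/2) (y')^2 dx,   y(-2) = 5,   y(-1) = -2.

The Lagrangian is L = (1/2) (y')^2.
Compute ∂L/∂y = 0, ∂L/∂y' = y'.
The Euler-Lagrange equation d/dx(∂L/∂y') − ∂L/∂y = 0 reduces to
    y'' = 0.
Its general solution is
    y(x) = A x + B,
with A, B fixed by the endpoint conditions.
Applying the endpoint conditions y(-2) = 5 and y(-1) = -2: solve A·-2 + B = 5 and A·-1 + B = -2. Subtracting gives A(-1 − -2) = -2 − 5, so A = -7, and B = 5 − A·-2 = -9. Therefore
    y(x) = -7 x - 9.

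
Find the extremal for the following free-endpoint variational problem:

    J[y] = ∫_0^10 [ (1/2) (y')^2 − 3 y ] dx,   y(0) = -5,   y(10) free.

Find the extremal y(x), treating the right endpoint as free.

The Lagrangian L = (1/2) (y')^2 − 3 y gives
    ∂L/∂y = −3,   ∂L/∂y' = y'.
Euler-Lagrange: d/dx(y') − (−3) = 0, i.e. y'' + 3 = 0, so
    y(x) = −(3/2) x^2 + C1 x + C2.
Fixed left endpoint y(0) = -5 ⇒ C2 = -5.
The right endpoint x = 10 is free, so the natural (transversality) condition is ∂L/∂y' |_{x=10} = 0, i.e. y'(10) = 0.
Compute y'(x) = −3 x + C1, so y'(10) = −30 + C1 = 0 ⇒ C1 = 30.
Therefore the extremal is
    y(x) = −(3/2) x^2 + 30 x − 5.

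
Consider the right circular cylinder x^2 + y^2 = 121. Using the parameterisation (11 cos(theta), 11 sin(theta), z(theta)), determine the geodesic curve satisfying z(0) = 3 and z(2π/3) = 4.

Parameterise the cylinder of radius R = 11 as
    r(θ) = (11 cos θ, 11 sin θ, z(θ)).
The arc-length element is
    ds = sqrt(121 + (dz/dθ)^2) dθ,
so the Lagrangian is L = sqrt(121 + z'^2).
L depends on z' only, not on z or θ, so ∂L/∂z = 0 and
    ∂L/∂z' = z' / sqrt(121 + z'^2).
The Euler-Lagrange equation gives
    d/dθ( z' / sqrt(121 + z'^2) ) = 0,
so z' is constant. Integrating once:
    z(θ) = a θ + b,
a helix on the cylinder (a straight line when the cylinder is unrolled). The constants a, b are determined by the endpoint conditions.
With endpoint conditions z(0) = 3 and z(2π/3) = 4: from z(0) = b we get b = 3, and a·2π/3 + 3 = 4 gives a = 3/(2π), so
    z(θ) = (3/(2π)) θ + 3.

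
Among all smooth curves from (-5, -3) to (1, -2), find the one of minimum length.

Arc-length functional: J[y] = ∫ sqrt(1 + (y')^2) dx.
Lagrangian L = sqrt(1 + (y')^2) has no explicit y dependence, so ∂L/∂y = 0 and the Euler-Lagrange equation gives
    d/dx( y' / sqrt(1 + (y')^2) ) = 0  ⇒  y' / sqrt(1 + (y')^2) = const.
Hence y' is constant, so y(x) is affine.
Fitting the endpoints (-5, -3) and (1, -2):
    slope m = ((-2) − (-3)) / (1 − (-5)) = 1/6,
    intercept c = (-3) − m·(-5) = -13/6.
Extremal: y(x) = (1/6) x - 13/6.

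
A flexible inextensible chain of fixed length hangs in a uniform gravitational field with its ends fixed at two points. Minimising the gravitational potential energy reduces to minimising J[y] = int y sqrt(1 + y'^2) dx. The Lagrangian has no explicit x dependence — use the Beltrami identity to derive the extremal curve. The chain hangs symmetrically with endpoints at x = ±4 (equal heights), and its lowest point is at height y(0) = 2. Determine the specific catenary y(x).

The Lagrangian L(y, y') = y sqrt(1 + y'^2) has no explicit x dependence, so the Beltrami identity applies:
    L − y' ∂L/∂y' = C.
Compute ∂L/∂y' = y · y' / sqrt(1 + y'^2). Then
    L − y' ∂L/∂y'
    = y sqrt(1 + y'^2) − y · y'^2 / sqrt(1 + y'^2)
    = y (1 + y'^2 − y'^2) / sqrt(1 + y'^2)
    = y / sqrt(1 + y'^2) = C.
Squaring gives y^2 = C^2 (1 + y'^2), i.e.
    y'^2 = y^2 / C^2 − 1.
Separating variables,
    dy / sqrt(y^2 − C^2) = dx / C,
and integrating gives arccosh(y / C) = (x − a)/C, so
    y(x) = C cosh((x − a)/C),
the catenary. The constants C and a are fixed by the two endpoint conditions (and, for the hanging-chain problem, the length constraint selects C).
Now fit the given data. The endpoints x = ±4 are symmetric at equal height, so the catenary is even about its minimum: a = 0 and y(x) = C cosh(x/C). The lowest point is y(0) = C cosh(0) = C, and we are told y(0) = 2, so C = 2. Therefore
    y(x) = 2 cosh(x/2),
and at the endpoints
    y(±4) = 2 cosh(4/2).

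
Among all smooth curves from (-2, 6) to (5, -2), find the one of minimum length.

Arc-length functional: J[y] = ∫ sqrt(1 + (y')^2) dx.
Lagrangian L = sqrt(1 + (y')^2) has no explicit y dependence, so ∂L/∂y = 0 and the Euler-Lagrange equation gives
    d/dx( y' / sqrt(1 + (y')^2) ) = 0  ⇒  y' / sqrt(1 + (y')^2) = const.
Hence y' is constant, so y(x) is affine.
Fitting the endpoints (-2, 6) and (5, -2):
    slope m = ((-2) − 6) / (5 − (-2)) = -8/7,
    intercept c = 6 − m·(-2) = 26/7.
Extremal: y(x) = (-8/7) x + 26/7.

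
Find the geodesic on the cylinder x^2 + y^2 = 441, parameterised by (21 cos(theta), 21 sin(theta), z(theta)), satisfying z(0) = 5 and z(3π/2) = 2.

Parameterise the cylinder of radius R = 21 as
    r(θ) = (21 cos θ, 21 sin θ, z(θ)).
The arc-length element is
    ds = sqrt(441 + (dz/dθ)^2) dθ,
so the Lagrangian is L = sqrt(441 + z'^2).
L depends on z' only, not on z or θ, so ∂L/∂z = 0 and
    ∂L/∂z' = z' / sqrt(441 + z'^2).
The Euler-Lagrange equation gives
    d/dθ( z' / sqrt(441 + z'^2) ) = 0,
so z' is constant. Integrating once:
    z(θ) = a θ + b,
a helix on the cylinder (a straight line when the cylinder is unrolled). The constants a, b are determined by the endpoint conditions.
With endpoint conditions z(0) = 5 and z(3π/2) = 2: from z(0) = b we get b = 5, and a·3π/2 + 5 = 2 gives a = -2/π, so
    z(θ) = (-2/π) θ + 5.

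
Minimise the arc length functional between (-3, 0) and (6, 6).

Arc-length functional: J[y] = ∫ sqrt(1 + (y')^2) dx.
Lagrangian L = sqrt(1 + (y')^2) has no explicit y dependence, so ∂L/∂y = 0 and the Euler-Lagrange equation gives
    d/dx( y' / sqrt(1 + (y')^2) ) = 0  ⇒  y' / sqrt(1 + (y')^2) = const.
Hence y' is constant, so y(x) is affine.
Fitting the endpoints (-3, 0) and (6, 6):
    slope m = (6 − 0) / (6 − (-3)) = 2/3,
    intercept c = 0 − m·(-3) = 2.
Extremal: y(x) = (2/3) x + 2.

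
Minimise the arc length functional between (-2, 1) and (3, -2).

Arc-length functional: J[y] = ∫ sqrt(1 + (y')^2) dx.
Lagrangian L = sqrt(1 + (y')^2) has no explicit y dependence, so ∂L/∂y = 0 and the Euler-Lagrange equation gives
    d/dx( y' / sqrt(1 + (y')^2) ) = 0  ⇒  y' / sqrt(1 + (y')^2) = const.
Hence y' is constant, so y(x) is affine.
Fitting the endpoints (-2, 1) and (3, -2):
    slope m = ((-2) − 1) / (3 − (-2)) = -3/5,
    intercept c = 1 − m·(-2) = -1/5.
Extremal: y(x) = (-3/5) x - 1/5.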